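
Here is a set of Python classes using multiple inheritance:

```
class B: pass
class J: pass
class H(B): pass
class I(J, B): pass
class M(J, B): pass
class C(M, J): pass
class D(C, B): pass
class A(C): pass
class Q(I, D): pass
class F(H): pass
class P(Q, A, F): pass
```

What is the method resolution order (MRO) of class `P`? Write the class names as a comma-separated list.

P, Q, I, D, A, C, M, J, F, H, B, object

L[P] = P + merge(L[Q], L[A], L[F], [Q A F])
  take Q:  [Q I D C M J B object] + [A C M J B object] + [F H B object] + [Q A F]
  take I:  [I D C M J B object] + [A C M J B object] + [F H B object] + [A F]
  take D:  [D C M J B object] + [A C M J B object] + [F H B object] + [A F]
  take A:  [C M J B object] + [A C M J B object] + [F H B object] + [A F]
  take C:  [C M J B object] + [C M J B object] + [F H B object] + [F]
  take M:  [M J B object] + [M J B object] + [F H B object] + [F]
  take J:  [J B object] + [J B object] + [F H B object] + [F]
  take F:  [B object] + [B object] + [F H B object] + [F]
  take H:  [B object] + [B object] + [H B object]
  take B:  [B object] + [B object] + [B object]
  take object:  [object] + [object] + [object]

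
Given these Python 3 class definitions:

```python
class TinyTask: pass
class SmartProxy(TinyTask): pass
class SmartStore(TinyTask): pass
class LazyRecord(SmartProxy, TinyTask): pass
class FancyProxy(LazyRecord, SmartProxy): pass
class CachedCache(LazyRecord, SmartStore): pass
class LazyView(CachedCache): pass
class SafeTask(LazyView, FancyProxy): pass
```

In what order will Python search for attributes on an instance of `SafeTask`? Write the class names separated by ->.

SafeTask -> LazyView -> CachedCache -> FancyProxy -> LazyRecord -> SmartProxy -> SmartStore -> TinyTask -> object

L[SafeTask] = SafeTask + merge(L[LazyView], L[FancyProxy], [LazyView FancyProxy])
  take LazyView:  [LazyView CachedCache LazyRecord SmartProxy SmartStore TinyTask object] + [FancyProxy LazyRecord SmartProxy TinyTask object] + [LazyView FancyProxy]
  take CachedCache:  [CachedCache LazyRecord SmartProxy SmartStore TinyTask object] + [FancyProxy LazyRecord SmartProxy TinyTask object] + [FancyProxy]
  take FancyProxy:  [LazyRecord SmartProxy SmartStore TinyTask object] + [FancyProxy LazyRecord SmartProxy TinyTask object] + [FancyProxy]
  take LazyRecord:  [LazyRecord SmartProxy SmartStore TinyTask object] + [LazyRecord SmartProxy TinyTask object]
  take SmartProxy:  [SmartProxy SmartStore TinyTask object] + [SmartProxy TinyTask object]
  take SmartStore:  [SmartStore TinyTask object] + [TinyTask object]
  take TinyTask:  [TinyTask object] + [TinyTask object]
  take object:  [object] + [object]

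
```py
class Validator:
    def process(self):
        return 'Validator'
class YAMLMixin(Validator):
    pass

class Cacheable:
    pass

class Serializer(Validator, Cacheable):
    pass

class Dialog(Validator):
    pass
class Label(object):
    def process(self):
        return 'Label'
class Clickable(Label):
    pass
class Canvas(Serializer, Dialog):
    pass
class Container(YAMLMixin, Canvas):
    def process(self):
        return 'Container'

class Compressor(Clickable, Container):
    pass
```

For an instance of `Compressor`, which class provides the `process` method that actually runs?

L[Compressor] = Compressor + merge(L[Clickable], L[Container], [Clickable Container])
  take Clickable:  [Clickable Label object] + [Container YAMLMixin Canvas Serializer Dialog Validator Cacheable object] + [Clickable Container]
  take Label:  [Label object] + [Container YAMLMixin Canvas Serializer Dialog Validator Cacheable object] + [Container]
  take Container:  [object] + [Container YAMLMixin Canvas Serializer Dialog Validator Cacheable object] + [Container]
  take YAMLMixin:  [object] + [YAMLMixin Canvas Serializer Dialog Validator Cacheable object]
  take Canvas:  [object] + [Canvas Serializer Dialog Validator Cacheable object]
  take Serializer:  [object] + [Serializer Dialog Validator Cacheable object]
  take Dialog:  [object] + [Dialog Validator Cacheable object]
  take Validator:  [object] + [Validator Cacheable object]
  take Cacheable:  [object] + [Cacheable object]
  take object:  [object] + [object]
MRO: Compressor Clickable Label Container YAMLMixin Canvas Serializer Dialog Validator Cacheable object
process is defined in: Container, Label, Validator. First along the MRO is Label.

Label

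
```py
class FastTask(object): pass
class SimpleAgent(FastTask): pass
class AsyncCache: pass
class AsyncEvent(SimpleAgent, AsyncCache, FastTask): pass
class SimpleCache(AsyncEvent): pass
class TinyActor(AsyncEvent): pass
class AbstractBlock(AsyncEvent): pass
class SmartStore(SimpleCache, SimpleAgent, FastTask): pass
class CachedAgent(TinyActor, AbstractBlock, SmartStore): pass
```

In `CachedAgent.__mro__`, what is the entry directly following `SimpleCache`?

AsyncEvent

L[CachedAgent] = CachedAgent + merge(L[TinyActor], L[AbstractBlock], L[SmartStore], [TinyActor AbstractBlock SmartStore])
  take TinyActor:  [TinyActor AsyncEvent SimpleAgent AsyncCache FastTask object] + [AbstractBlock AsyncEvent SimpleAgent AsyncCache FastTask object] + [SmartStore SimpleCache AsyncEvent SimpleAgent AsyncCache FastTask object] + [TinyActor AbstractBlock SmartStore]
  take AbstractBlock:  [AsyncEvent SimpleAgent AsyncCache FastTask object] + [AbstractBlock AsyncEvent SimpleAgent AsyncCache FastTask object] + [SmartStore SimpleCache AsyncEvent SimpleAgent AsyncCache FastTask object] + [AbstractBlock SmartStore]
  take SmartStore:  [AsyncEvent SimpleAgent AsyncCache FastTask object] + [AsyncEvent SimpleAgent AsyncCache FastTask object] + [SmartStore SimpleCache AsyncEvent SimpleAgent AsyncCache FastTask object] + [SmartStore]
  take SimpleCache:  [AsyncEvent SimpleAgent AsyncCache FastTask object] + [AsyncEvent SimpleAgent AsyncCache FastTask object] + [SimpleCache AsyncEvent SimpleAgent AsyncCache FastTask object]
  take AsyncEvent:  [AsyncEvent SimpleAgent AsyncCache FastTask object] + [AsyncEvent SimpleAgent AsyncCache FastTask object] + [AsyncEvent SimpleAgent AsyncCache FastTask object]
  take SimpleAgent:  [SimpleAgent AsyncCache FastTask object] + [SimpleAgent AsyncCache FastTask object] + [SimpleAgent AsyncCache FastTask object]
  take AsyncCache:  [AsyncCache FastTask object] + [AsyncCache FastTask object] + [AsyncCache FastTask object]
  take FastTask:  [FastTask object] + [FastTask object] + [FastTask object]
  take object:  [object] + [object] + [object]
MRO: CachedAgent TinyActor AbstractBlock SmartStore SimpleCache AsyncEvent SimpleAgent AsyncCache FastTask object
SimpleCache is at position 4; next is AsyncEvent.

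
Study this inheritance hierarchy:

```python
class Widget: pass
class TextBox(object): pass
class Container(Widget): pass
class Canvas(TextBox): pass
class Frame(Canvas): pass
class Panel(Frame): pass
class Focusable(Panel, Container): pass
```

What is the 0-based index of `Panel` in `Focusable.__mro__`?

L[Focusable] = Focusable + merge(L[Panel], L[Container], [Panel Container])
  take Panel:  [Panel Frame Canvas TextBox object] + [Container Widget object] + [Panel Container]
  take Frame:  [Frame Canvas TextBox object] + [Container Widget object] + [Container]
  take Canvas:  [Canvas TextBox object] + [Container Widget object] + [Container]
  take TextBox:  [TextBox object] + [Container Widget object] + [Container]
  take Container:  [object] + [Container Widget object] + [Container]
  take Widget:  [object] + [Widget object]
  take object:  [object] + [object]
MRO: Focusable Panel Frame Canvas TextBox Container Widget object
Panel sits at index 1.

1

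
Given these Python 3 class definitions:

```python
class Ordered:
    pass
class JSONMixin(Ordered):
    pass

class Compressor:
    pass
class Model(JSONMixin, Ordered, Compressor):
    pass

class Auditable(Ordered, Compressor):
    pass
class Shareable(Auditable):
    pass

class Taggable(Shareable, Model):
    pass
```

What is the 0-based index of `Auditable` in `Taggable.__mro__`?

L[Taggable] = Taggable + merge(L[Shareable], L[Model], [Shareable Model])
  take Shareable:  [Shareable Auditable Ordered Compressor object] + [Model JSONMixin Ordered Compressor object] + [Shareable Model]
  take Auditable:  [Auditable Ordered Compressor object] + [Model JSONMixin Ordered Compressor object] + [Model]
  take Model:  [Ordered Compressor object] + [Model JSONMixin Ordered Compressor object] + [Model]
  take JSONMixin:  [Ordered Compressor object] + [JSONMixin Ordered Compressor object]
  take Ordered:  [Ordered Compressor object] + [Ordered Compressor object]
  take Compressor:  [Compressor object] + [Compressor object]
  take object:  [object] + [object]
MRO: Taggable Shareable Auditable Model JSONMixin Ordered Compressor object
Auditable sits at index 2.

2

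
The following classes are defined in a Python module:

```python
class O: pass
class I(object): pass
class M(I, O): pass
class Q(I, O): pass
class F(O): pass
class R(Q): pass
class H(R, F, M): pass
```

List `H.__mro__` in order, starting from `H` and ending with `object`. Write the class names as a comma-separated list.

H, R, Q, F, M, I, O, object

L[H] = H + merge(L[R], L[F], L[M], [R F M])
  take R:  [R Q I O object] + [F O object] + [M I O object] + [R F M]
  take Q:  [Q I O object] + [F O object] + [M I O object] + [F M]
  take F:  [I O object] + [F O object] + [M I O object] + [F M]
  take M:  [I O object] + [O object] + [M I O object] + [M]
  take I:  [I O object] + [O object] + [I O object]
  take O:  [O object] + [O object] + [O object]
  take object:  [object] + [object] + [object]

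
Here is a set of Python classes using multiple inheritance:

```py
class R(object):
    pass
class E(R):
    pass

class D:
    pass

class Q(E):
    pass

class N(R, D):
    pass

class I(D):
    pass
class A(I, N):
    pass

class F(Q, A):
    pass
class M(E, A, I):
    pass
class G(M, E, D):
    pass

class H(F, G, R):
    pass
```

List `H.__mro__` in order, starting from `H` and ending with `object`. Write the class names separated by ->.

L[H] = H + merge(L[F], L[G], L[R], [F G R])
  take F:  [F Q E A I N R D object] + [G M E A I N R D object] + [R object] + [F G R]
  take Q:  [Q E A I N R D object] + [G M E A I N R D object] + [R object] + [G R]
  take G:  [E A I N R D object] + [G M E A I N R D object] + [R object] + [G R]
  take M:  [E A I N R D object] + [M E A I N R D object] + [R object] + [R]
  take E:  [E A I N R D object] + [E A I N R D object] + [R object] + [R]
  take A:  [A I N R D object] + [A I N R D object] + [R object] + [R]
  take I:  [I N R D object] + [I N R D object] + [R object] + [R]
  take N:  [N R D object] + [N R D object] + [R object] + [R]
  take R:  [R D object] + [R D object] + [R object] + [R]
  take D:  [D object] + [D object] + [object]
  take object:  [object] + [object] + [object]

H -> F -> Q -> G -> M -> E -> A -> I -> N -> R -> D -> object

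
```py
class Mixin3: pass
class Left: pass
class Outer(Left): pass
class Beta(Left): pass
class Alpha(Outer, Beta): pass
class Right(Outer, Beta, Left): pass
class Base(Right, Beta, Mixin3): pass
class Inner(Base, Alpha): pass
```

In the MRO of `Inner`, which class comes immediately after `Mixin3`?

object

L[Inner] = Inner + merge(L[Base], L[Alpha], [Base Alpha])
  take Base:  [Base Right Outer Beta Left Mixin3 object] + [Alpha Outer Beta Left object] + [Base Alpha]
  take Right:  [Right Outer Beta Left Mixin3 object] + [Alpha Outer Beta Left object] + [Alpha]
  take Alpha:  [Outer Beta Left Mixin3 object] + [Alpha Outer Beta Left object] + [Alpha]
  take Outer:  [Outer Beta Left Mixin3 object] + [Outer Beta Left object]
  take Beta:  [Beta Left Mixin3 object] + [Beta Left object]
  take Left:  [Left Mixin3 object] + [Left object]
  take Mixin3:  [Mixin3 object] + [object]
  take object:  [object] + [object]
MRO: Inner Base Right Alpha Outer Beta Left Mixin3 object
Mixin3 is at position 7; next is object.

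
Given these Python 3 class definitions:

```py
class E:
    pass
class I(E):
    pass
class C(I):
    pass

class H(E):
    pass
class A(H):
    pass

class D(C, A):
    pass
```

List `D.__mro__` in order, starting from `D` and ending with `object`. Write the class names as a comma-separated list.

L[D] = D + merge(L[C], L[A], [C A])
  take C:  [C I E object] + [A H E object] + [C A]
  take I:  [I E object] + [A H E object] + [A]
  take A:  [E object] + [A H E object] + [A]
  take H:  [E object] + [H E object]
  take E:  [E object] + [E object]
  take object:  [object] + [object]

D, C, I, A, H, E, object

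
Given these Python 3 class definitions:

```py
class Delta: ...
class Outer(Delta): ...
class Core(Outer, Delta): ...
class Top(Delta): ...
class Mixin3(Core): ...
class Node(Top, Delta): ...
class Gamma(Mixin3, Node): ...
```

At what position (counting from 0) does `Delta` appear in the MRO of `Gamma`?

L[Gamma] = Gamma + merge(L[Mixin3], L[Node], [Mixin3 Node])
  take Mixin3:  [Mixin3 Core Outer Delta object] + [Node Top Delta object] + [Mixin3 Node]
  take Core:  [Core Outer Delta object] + [Node Top Delta object] + [Node]
  take Outer:  [Outer Delta object] + [Node Top Delta object] + [Node]
  take Node:  [Delta object] + [Node Top Delta object] + [Node]
  take Top:  [Delta object] + [Top Delta object]
  take Delta:  [Delta object] + [Delta object]
  take object:  [object] + [object]
MRO: Gamma Mixin3 Core Outer Node Top Delta object
Delta sits at index 6.

6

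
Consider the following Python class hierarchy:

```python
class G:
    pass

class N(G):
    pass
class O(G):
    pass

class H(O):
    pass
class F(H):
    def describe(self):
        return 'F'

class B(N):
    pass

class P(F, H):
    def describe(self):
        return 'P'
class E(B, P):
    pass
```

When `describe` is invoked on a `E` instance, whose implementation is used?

P

L[E] = E + merge(L[B], L[P], [B P])
  take B:  [B N G object] + [P F H O G object] + [B P]
  take N:  [N G object] + [P F H O G object] + [P]
  take P:  [G object] + [P F H O G object] + [P]
  take F:  [G object] + [F H O G object]
  take H:  [G object] + [H O G object]
  take O:  [G object] + [O G object]
  take G:  [G object] + [G object]
  take object:  [object] + [object]
MRO: E B N P F H O G object
describe is defined in: F, P. First along the MRO is P.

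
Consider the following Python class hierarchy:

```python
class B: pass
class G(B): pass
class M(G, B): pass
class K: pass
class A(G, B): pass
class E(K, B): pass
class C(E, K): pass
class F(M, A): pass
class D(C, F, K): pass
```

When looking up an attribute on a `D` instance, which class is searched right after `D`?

L[D] = D + merge(L[C], L[F], L[K], [C F K])
  take C:  [C E K B object] + [F M A G B object] + [K object] + [C F K]
  take E:  [E K B object] + [F M A G B object] + [K object] + [F K]
  take F:  [K B object] + [F M A G B object] + [K object] + [F K]
  take K:  [K B object] + [M A G B object] + [K object] + [K]
  take M:  [B object] + [M A G B object] + [object]
  take A:  [B object] + [A G B object] + [object]
  take G:  [B object] + [G B object] + [object]
  take B:  [B object] + [B object] + [object]
  take object:  [object] + [object] + [object]
MRO: D C E F K M A G B object
D is at position 0; next is C.

C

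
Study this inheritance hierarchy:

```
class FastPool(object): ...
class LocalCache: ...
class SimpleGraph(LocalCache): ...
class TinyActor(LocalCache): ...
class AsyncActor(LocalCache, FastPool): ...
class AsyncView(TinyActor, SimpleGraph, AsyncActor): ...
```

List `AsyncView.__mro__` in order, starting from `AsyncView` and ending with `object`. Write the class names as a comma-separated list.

L[AsyncView] = AsyncView + merge(L[TinyActor], L[SimpleGraph], L[AsyncActor], [TinyActor SimpleGraph AsyncActor])
  take TinyActor:  [TinyActor LocalCache object] + [SimpleGraph LocalCache object] + [AsyncActor LocalCache FastPool object] + [TinyActor SimpleGraph AsyncActor]
  take SimpleGraph:  [LocalCache object] + [SimpleGraph LocalCache object] + [AsyncActor LocalCache FastPool object] + [SimpleGraph AsyncActor]
  take AsyncActor:  [LocalCache object] + [LocalCache object] + [AsyncActor LocalCache FastPool object] + [AsyncActor]
  take LocalCache:  [LocalCache object] + [LocalCache object] + [LocalCache FastPool object]
  take FastPool:  [object] + [object] + [FastPool object]
  take object:  [object] + [object] + [object]

AsyncView, TinyActor, SimpleGraph, AsyncActor, LocalCache, FastPool, object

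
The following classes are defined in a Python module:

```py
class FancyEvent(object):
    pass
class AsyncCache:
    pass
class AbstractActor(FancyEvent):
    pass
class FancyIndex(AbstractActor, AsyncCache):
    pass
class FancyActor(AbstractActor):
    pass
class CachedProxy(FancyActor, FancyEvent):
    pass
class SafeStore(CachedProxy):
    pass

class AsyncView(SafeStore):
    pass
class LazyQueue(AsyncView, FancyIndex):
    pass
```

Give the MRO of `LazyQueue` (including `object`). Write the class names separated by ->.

L[LazyQueue] = LazyQueue + merge(L[AsyncView], L[FancyIndex], [AsyncView FancyIndex])
  take AsyncView:  [AsyncView SafeStore CachedProxy FancyActor AbstractActor FancyEvent object] + [FancyIndex AbstractActor FancyEvent AsyncCache object] + [AsyncView FancyIndex]
  take SafeStore:  [SafeStore CachedProxy FancyActor AbstractActor FancyEvent object] + [FancyIndex AbstractActor FancyEvent AsyncCache object] + [FancyIndex]
  take CachedProxy:  [CachedProxy FancyActor AbstractActor FancyEvent object] + [FancyIndex AbstractActor FancyEvent AsyncCache object] + [FancyIndex]
  take FancyActor:  [FancyActor AbstractActor FancyEvent object] + [FancyIndex AbstractActor FancyEvent AsyncCache object] + [FancyIndex]
  take FancyIndex:  [AbstractActor FancyEvent object] + [FancyIndex AbstractActor FancyEvent AsyncCache object] + [FancyIndex]
  take AbstractActor:  [AbstractActor FancyEvent object] + [AbstractActor FancyEvent AsyncCache object]
  take FancyEvent:  [FancyEvent object] + [FancyEvent AsyncCache object]
  take AsyncCache:  [object] + [AsyncCache object]
  take object:  [object] + [object]

LazyQueue -> AsyncView -> SafeStore -> CachedProxy -> FancyActor -> FancyIndex -> AbstractActor -> FancyEvent -> AsyncCache -> object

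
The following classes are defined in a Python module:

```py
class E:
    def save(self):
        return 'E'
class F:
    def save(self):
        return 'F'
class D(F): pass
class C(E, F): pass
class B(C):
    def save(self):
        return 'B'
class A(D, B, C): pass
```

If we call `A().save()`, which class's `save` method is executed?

B

L[A] = A + merge(L[D], L[B], L[C], [D B C])
  take D:  [D F object] + [B C E F object] + [C E F object] + [D B C]
  take B:  [F object] + [B C E F object] + [C E F object] + [B C]
  take C:  [F object] + [C E F object] + [C E F object] + [C]
  take E:  [F object] + [E F object] + [E F object]
  take F:  [F object] + [F object] + [F object]
  take object:  [object] + [object] + [object]
MRO: A D B C E F object
save is defined in: B, E, F. First along the MRO is B.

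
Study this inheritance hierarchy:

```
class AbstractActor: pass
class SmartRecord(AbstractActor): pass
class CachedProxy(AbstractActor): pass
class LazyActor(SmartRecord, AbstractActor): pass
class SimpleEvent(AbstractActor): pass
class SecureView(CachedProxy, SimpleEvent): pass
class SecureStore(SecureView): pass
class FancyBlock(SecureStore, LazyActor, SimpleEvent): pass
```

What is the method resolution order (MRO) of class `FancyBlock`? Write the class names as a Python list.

L[FancyBlock] = FancyBlock + merge(L[SecureStore], L[LazyActor], L[SimpleEvent], [SecureStore LazyActor SimpleEvent])
  take SecureStore:  [SecureStore SecureView CachedProxy SimpleEvent AbstractActor object] + [LazyActor SmartRecord AbstractActor object] + [SimpleEvent AbstractActor object] + [SecureStore LazyActor SimpleEvent]
  take SecureView:  [SecureView CachedProxy SimpleEvent AbstractActor object] + [LazyActor SmartRecord AbstractActor object] + [SimpleEvent AbstractActor object] + [LazyActor SimpleEvent]
  take CachedProxy:  [CachedProxy SimpleEvent AbstractActor object] + [LazyActor SmartRecord AbstractActor object] + [SimpleEvent AbstractActor object] + [LazyActor SimpleEvent]
  take LazyActor:  [SimpleEvent AbstractActor object] + [LazyActor SmartRecord AbstractActor object] + [SimpleEvent AbstractActor object] + [LazyActor SimpleEvent]
  take SimpleEvent:  [SimpleEvent AbstractActor object] + [SmartRecord AbstractActor object] + [SimpleEvent AbstractActor object] + [SimpleEvent]
  take SmartRecord:  [AbstractActor object] + [SmartRecord AbstractActor object] + [AbstractActor object]
  take AbstractActor:  [AbstractActor object] + [AbstractActor object] + [AbstractActor object]
  take object:  [object] + [object] + [object]

[FancyBlock, SecureStore, SecureView, CachedProxy, LazyActor, SimpleEvent, SmartRecord, AbstractActor, object]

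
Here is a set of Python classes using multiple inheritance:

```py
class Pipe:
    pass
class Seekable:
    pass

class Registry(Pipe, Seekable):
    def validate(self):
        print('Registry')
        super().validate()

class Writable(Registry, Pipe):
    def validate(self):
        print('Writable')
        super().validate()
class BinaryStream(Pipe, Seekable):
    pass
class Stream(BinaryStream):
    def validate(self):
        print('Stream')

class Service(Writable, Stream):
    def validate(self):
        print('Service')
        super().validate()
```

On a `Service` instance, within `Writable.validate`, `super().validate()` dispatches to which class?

L[Service] = Service + merge(L[Writable], L[Stream], [Writable Stream])
  take Writable:  [Writable Registry Pipe Seekable object] + [Stream BinaryStream Pipe Seekable object] + [Writable Stream]
  take Registry:  [Registry Pipe Seekable object] + [Stream BinaryStream Pipe Seekable object] + [Stream]
  take Stream:  [Pipe Seekable object] + [Stream BinaryStream Pipe Seekable object] + [Stream]
  take BinaryStream:  [Pipe Seekable object] + [BinaryStream Pipe Seekable object]
  take Pipe:  [Pipe Seekable object] + [Pipe Seekable object]
  take Seekable:  [Seekable object] + [Seekable object]
  take object:  [object] + [object]
MRO: Service Writable Registry Stream BinaryStream Pipe Seekable object
super() in Writable.validate on a Service instance goes to the class after Writable in Service's MRO: Registry.

Registry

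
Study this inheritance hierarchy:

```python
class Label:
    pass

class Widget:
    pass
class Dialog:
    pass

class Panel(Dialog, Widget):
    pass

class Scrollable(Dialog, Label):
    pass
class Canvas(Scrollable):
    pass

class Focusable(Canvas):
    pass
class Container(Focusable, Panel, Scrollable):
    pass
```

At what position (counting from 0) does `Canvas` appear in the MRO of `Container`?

L[Container] = Container + merge(L[Focusable], L[Panel], L[Scrollable], [Focusable Panel Scrollable])
  take Focusable:  [Focusable Canvas Scrollable Dialog Label object] + [Panel Dialog Widget object] + [Scrollable Dialog Label object] + [Focusable Panel Scrollable]
  take Canvas:  [Canvas Scrollable Dialog Label object] + [Panel Dialog Widget object] + [Scrollable Dialog Label object] + [Panel Scrollable]
  take Panel:  [Scrollable Dialog Label object] + [Panel Dialog Widget object] + [Scrollable Dialog Label object] + [Panel Scrollable]
  take Scrollable:  [Scrollable Dialog Label object] + [Dialog Widget object] + [Scrollable Dialog Label object] + [Scrollable]
  take Dialog:  [Dialog Label object] + [Dialog Widget object] + [Dialog Label object]
  take Label:  [Label object] + [Widget object] + [Label object]
  take Widget:  [object] + [Widget object] + [object]
  take object:  [object] + [object] + [object]
MRO: Container Focusable Canvas Panel Scrollable Dialog Label Widget object
Canvas sits at index 2.

2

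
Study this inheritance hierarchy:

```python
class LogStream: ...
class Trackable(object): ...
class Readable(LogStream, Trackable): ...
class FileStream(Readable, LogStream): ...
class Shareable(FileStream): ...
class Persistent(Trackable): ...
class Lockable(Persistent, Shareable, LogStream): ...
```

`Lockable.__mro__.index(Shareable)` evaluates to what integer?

L[Lockable] = Lockable + merge(L[Persistent], L[Shareable], L[LogStream], [Persistent Shareable LogStream])
  take Persistent:  [Persistent Trackable object] + [Shareable FileStream Readable LogStream Trackable object] + [LogStream object] + [Persistent Shareable LogStream]
  take Shareable:  [Trackable object] + [Shareable FileStream Readable LogStream Trackable object] + [LogStream object] + [Shareable LogStream]
  take FileStream:  [Trackable object] + [FileStream Readable LogStream Trackable object] + [LogStream object] + [LogStream]
  take Readable:  [Trackable object] + [Readable LogStream Trackable object] + [LogStream object] + [LogStream]
  take LogStream:  [Trackable object] + [LogStream Trackable object] + [LogStream object] + [LogStream]
  take Trackable:  [Trackable object] + [Trackable object] + [object]
  take object:  [object] + [object] + [object]
MRO: Lockable Persistent Shareable FileStream Readable LogStream Trackable object
Shareable sits at index 2.

2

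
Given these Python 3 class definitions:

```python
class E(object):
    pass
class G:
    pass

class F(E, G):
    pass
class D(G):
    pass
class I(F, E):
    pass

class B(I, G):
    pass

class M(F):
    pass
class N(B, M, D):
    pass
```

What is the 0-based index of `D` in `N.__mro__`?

6

L[N] = N + merge(L[B], L[M], L[D], [B M D])
  take B:  [B I F E G object] + [M F E G object] + [D G object] + [B M D]
  take I:  [I F E G object] + [M F E G object] + [D G object] + [M D]
  take M:  [F E G object] + [M F E G object] + [D G object] + [M D]
  take F:  [F E G object] + [F E G object] + [D G object] + [D]
  take E:  [E G object] + [E G object] + [D G object] + [D]
  take D:  [G object] + [G object] + [D G object] + [D]
  take G:  [G object] + [G object] + [G object]
  take object:  [object] + [object] + [object]
MRO: N B I M F E D G object
D sits at index 6.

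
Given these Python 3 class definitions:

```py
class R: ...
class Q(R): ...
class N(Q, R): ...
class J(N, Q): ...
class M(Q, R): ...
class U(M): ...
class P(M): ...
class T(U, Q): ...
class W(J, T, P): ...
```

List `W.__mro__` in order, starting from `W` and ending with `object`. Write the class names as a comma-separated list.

L[W] = W + merge(L[J], L[T], L[P], [J T P])
  take J:  [J N Q R object] + [T U M Q R object] + [P M Q R object] + [J T P]
  take N:  [N Q R object] + [T U M Q R object] + [P M Q R object] + [T P]
  take T:  [Q R object] + [T U M Q R object] + [P M Q R object] + [T P]
  take U:  [Q R object] + [U M Q R object] + [P M Q R object] + [P]
  take P:  [Q R object] + [M Q R object] + [P M Q R object] + [P]
  take M:  [Q R object] + [M Q R object] + [M Q R object]
  take Q:  [Q R object] + [Q R object] + [Q R object]
  take R:  [R object] + [R object] + [R object]
  take object:  [object] + [object] + [object]

W, J, N, T, U, P, M, Q, R, object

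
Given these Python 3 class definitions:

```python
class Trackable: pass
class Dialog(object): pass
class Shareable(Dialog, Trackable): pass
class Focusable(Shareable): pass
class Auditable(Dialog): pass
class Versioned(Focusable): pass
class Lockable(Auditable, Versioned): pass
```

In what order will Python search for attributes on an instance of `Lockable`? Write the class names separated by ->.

L[Lockable] = Lockable + merge(L[Auditable], L[Versioned], [Auditable Versioned])
  take Auditable:  [Auditable Dialog object] + [Versioned Focusable Shareable Dialog Trackable object] + [Auditable Versioned]
  take Versioned:  [Dialog object] + [Versioned Focusable Shareable Dialog Trackable object] + [Versioned]
  take Focusable:  [Dialog object] + [Focusable Shareable Dialog Trackable object]
  take Shareable:  [Dialog object] + [Shareable Dialog Trackable object]
  take Dialog:  [Dialog object] + [Dialog Trackable object]
  take Trackable:  [object] + [Trackable object]
  take object:  [object] + [object]

Lockable -> Auditable -> Versioned -> Focusable -> Shareable -> Dialog -> Trackable -> object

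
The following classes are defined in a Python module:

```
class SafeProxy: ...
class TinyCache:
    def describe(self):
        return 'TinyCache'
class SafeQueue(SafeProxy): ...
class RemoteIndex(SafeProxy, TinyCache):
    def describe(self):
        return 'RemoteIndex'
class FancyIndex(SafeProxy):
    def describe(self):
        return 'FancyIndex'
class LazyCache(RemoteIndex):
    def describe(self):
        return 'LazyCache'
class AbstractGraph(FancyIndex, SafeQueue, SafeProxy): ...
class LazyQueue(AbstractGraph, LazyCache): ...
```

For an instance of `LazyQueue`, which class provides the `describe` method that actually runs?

L[LazyQueue] = LazyQueue + merge(L[AbstractGraph], L[LazyCache], [AbstractGraph LazyCache])
  take AbstractGraph:  [AbstractGraph FancyIndex SafeQueue SafeProxy object] + [LazyCache RemoteIndex SafeProxy TinyCache object] + [AbstractGraph LazyCache]
  take FancyIndex:  [FancyIndex SafeQueue SafeProxy object] + [LazyCache RemoteIndex SafeProxy TinyCache object] + [LazyCache]
  take SafeQueue:  [SafeQueue SafeProxy object] + [LazyCache RemoteIndex SafeProxy TinyCache object] + [LazyCache]
  take LazyCache:  [SafeProxy object] + [LazyCache RemoteIndex SafeProxy TinyCache object] + [LazyCache]
  take RemoteIndex:  [SafeProxy object] + [RemoteIndex SafeProxy TinyCache object]
  take SafeProxy:  [SafeProxy object] + [SafeProxy TinyCache object]
  take TinyCache:  [object] + [TinyCache object]
  take object:  [object] + [object]
MRO: LazyQueue AbstractGraph FancyIndex SafeQueue LazyCache RemoteIndex SafeProxy TinyCache object
describe is defined in: FancyIndex, LazyCache, RemoteIndex, TinyCache. First along the MRO is FancyIndex.

FancyIndex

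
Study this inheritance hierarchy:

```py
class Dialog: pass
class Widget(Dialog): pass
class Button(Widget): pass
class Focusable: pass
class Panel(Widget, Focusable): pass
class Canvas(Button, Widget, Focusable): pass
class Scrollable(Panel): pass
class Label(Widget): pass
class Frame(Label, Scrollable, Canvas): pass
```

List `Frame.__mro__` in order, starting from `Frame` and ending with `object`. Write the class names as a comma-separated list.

Frame, Label, Scrollable, Panel, Canvas, Button, Widget, Dialog, Focusable, object

L[Frame] = Frame + merge(L[Label], L[Scrollable], L[Canvas], [Label Scrollable Canvas])
  take Label:  [Label Widget Dialog object] + [Scrollable Panel Widget Dialog Focusable object] + [Canvas Button Widget Dialog Focusable object] + [Label Scrollable Canvas]
  take Scrollable:  [Widget Dialog object] + [Scrollable Panel Widget Dialog Focusable object] + [Canvas Button Widget Dialog Focusable object] + [Scrollable Canvas]
  take Panel:  [Widget Dialog object] + [Panel Widget Dialog Focusable object] + [Canvas Button Widget Dialog Focusable object] + [Canvas]
  take Canvas:  [Widget Dialog object] + [Widget Dialog Focusable object] + [Canvas Button Widget Dialog Focusable object] + [Canvas]
  take Button:  [Widget Dialog object] + [Widget Dialog Focusable object] + [Button Widget Dialog Focusable object]
  take Widget:  [Widget Dialog object] + [Widget Dialog Focusable object] + [Widget Dialog Focusable object]
  take Dialog:  [Dialog object] + [Dialog Focusable object] + [Dialog Focusable object]
  take Focusable:  [object] + [Focusable object] + [Focusable object]
  take object:  [object] + [object] + [object]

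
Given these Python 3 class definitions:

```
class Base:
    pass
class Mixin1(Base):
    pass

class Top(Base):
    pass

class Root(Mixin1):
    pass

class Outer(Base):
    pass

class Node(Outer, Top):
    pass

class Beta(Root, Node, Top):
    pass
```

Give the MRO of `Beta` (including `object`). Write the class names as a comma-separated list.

Beta, Root, Mixin1, Node, Outer, Top, Base, object

L[Beta] = Beta + merge(L[Root], L[Node], L[Top], [Root Node Top])
  take Root:  [Root Mixin1 Base object] + [Node Outer Top Base object] + [Top Base object] + [Root Node Top]
  take Mixin1:  [Mixin1 Base object] + [Node Outer Top Base object] + [Top Base object] + [Node Top]
  take Node:  [Base object] + [Node Outer Top Base object] + [Top Base object] + [Node Top]
  take Outer:  [Base object] + [Outer Top Base object] + [Top Base object] + [Top]
  take Top:  [Base object] + [Top Base object] + [Top Base object] + [Top]
  take Base:  [Base object] + [Base object] + [Base object]
  take object:  [object] + [object] + [object]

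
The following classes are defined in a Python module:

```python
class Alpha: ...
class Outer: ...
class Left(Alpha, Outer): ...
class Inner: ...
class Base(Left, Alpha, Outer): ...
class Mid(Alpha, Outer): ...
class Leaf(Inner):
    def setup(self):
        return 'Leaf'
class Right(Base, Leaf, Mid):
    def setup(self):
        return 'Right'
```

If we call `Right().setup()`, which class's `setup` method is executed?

Right

L[Right] = Right + merge(L[Base], L[Leaf], L[Mid], [Base Leaf Mid])
  take Base:  [Base Left Alpha Outer object] + [Leaf Inner object] + [Mid Alpha Outer object] + [Base Leaf Mid]
  take Left:  [Left Alpha Outer object] + [Leaf Inner object] + [Mid Alpha Outer object] + [Leaf Mid]
  take Leaf:  [Alpha Outer object] + [Leaf Inner object] + [Mid Alpha Outer object] + [Leaf Mid]
  take Inner:  [Alpha Outer object] + [Inner object] + [Mid Alpha Outer object] + [Mid]
  take Mid:  [Alpha Outer object] + [object] + [Mid Alpha Outer object] + [Mid]
  take Alpha:  [Alpha Outer object] + [object] + [Alpha Outer object]
  take Outer:  [Outer object] + [object] + [Outer object]
  take object:  [object] + [object] + [object]
MRO: Right Base Left Leaf Inner Mid Alpha Outer object
setup is defined in: Leaf, Right. First along the MRO is Right.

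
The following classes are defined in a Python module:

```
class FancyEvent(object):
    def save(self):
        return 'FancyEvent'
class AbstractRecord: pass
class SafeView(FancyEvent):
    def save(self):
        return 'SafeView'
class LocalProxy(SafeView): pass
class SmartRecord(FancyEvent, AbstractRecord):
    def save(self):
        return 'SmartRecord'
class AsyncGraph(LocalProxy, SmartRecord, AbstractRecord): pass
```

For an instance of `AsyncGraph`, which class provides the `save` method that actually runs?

L[AsyncGraph] = AsyncGraph + merge(L[LocalProxy], L[SmartRecord], L[AbstractRecord], [LocalProxy SmartRecord AbstractRecord])
  take LocalProxy:  [LocalProxy SafeView FancyEvent object] + [SmartRecord FancyEvent AbstractRecord object] + [AbstractRecord object] + [LocalProxy SmartRecord AbstractRecord]
  take SafeView:  [SafeView FancyEvent object] + [SmartRecord FancyEvent AbstractRecord object] + [AbstractRecord object] + [SmartRecord AbstractRecord]
  take SmartRecord:  [FancyEvent object] + [SmartRecord FancyEvent AbstractRecord object] + [AbstractRecord object] + [SmartRecord AbstractRecord]
  take FancyEvent:  [FancyEvent object] + [FancyEvent AbstractRecord object] + [AbstractRecord object] + [AbstractRecord]
  take AbstractRecord:  [object] + [AbstractRecord object] + [AbstractRecord object] + [AbstractRecord]
  take object:  [object] + [object] + [object]
MRO: AsyncGraph LocalProxy SafeView SmartRecord FancyEvent AbstractRecord object
save is defined in: FancyEvent, SafeView, SmartRecord. First along the MRO is SafeView.

SafeView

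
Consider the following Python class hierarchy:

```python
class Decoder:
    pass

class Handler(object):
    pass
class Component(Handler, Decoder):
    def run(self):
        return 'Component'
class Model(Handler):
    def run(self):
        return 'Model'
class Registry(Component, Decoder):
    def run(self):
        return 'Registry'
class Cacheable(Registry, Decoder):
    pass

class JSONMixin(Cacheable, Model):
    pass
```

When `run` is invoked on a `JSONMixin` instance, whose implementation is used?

Registry

L[JSONMixin] = JSONMixin + merge(L[Cacheable], L[Model], [Cacheable Model])
  take Cacheable:  [Cacheable Registry Component Handler Decoder object] + [Model Handler object] + [Cacheable Model]
  take Registry:  [Registry Component Handler Decoder object] + [Model Handler object] + [Model]
  take Component:  [Component Handler Decoder object] + [Model Handler object] + [Model]
  take Model:  [Handler Decoder object] + [Model Handler object] + [Model]
  take Handler:  [Handler Decoder object] + [Handler object]
  take Decoder:  [Decoder object] + [object]
  take object:  [object] + [object]
MRO: JSONMixin Cacheable Registry Component Model Handler Decoder object
run is defined in: Component, Model, Registry. First along the MRO is Registry.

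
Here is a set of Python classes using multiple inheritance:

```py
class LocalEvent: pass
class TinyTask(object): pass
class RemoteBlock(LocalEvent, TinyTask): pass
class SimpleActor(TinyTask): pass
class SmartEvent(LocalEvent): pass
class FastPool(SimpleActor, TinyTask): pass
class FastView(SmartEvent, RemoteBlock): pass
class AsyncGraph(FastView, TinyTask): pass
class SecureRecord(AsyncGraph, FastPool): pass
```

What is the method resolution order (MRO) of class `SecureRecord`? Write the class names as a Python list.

L[SecureRecord] = SecureRecord + merge(L[AsyncGraph], L[FastPool], [AsyncGraph FastPool])
  take AsyncGraph:  [AsyncGraph FastView SmartEvent RemoteBlock LocalEvent TinyTask object] + [FastPool SimpleActor TinyTask object] + [AsyncGraph FastPool]
  take FastView:  [FastView SmartEvent RemoteBlock LocalEvent TinyTask object] + [FastPool SimpleActor TinyTask object] + [FastPool]
  take SmartEvent:  [SmartEvent RemoteBlock LocalEvent TinyTask object] + [FastPool SimpleActor TinyTask object] + [FastPool]
  take RemoteBlock:  [RemoteBlock LocalEvent TinyTask object] + [FastPool SimpleActor TinyTask object] + [FastPool]
  take LocalEvent:  [LocalEvent TinyTask object] + [FastPool SimpleActor TinyTask object] + [FastPool]
  take FastPool:  [TinyTask object] + [FastPool SimpleActor TinyTask object] + [FastPool]
  take SimpleActor:  [TinyTask object] + [SimpleActor TinyTask object]
  take TinyTask:  [TinyTask object] + [TinyTask object]
  take object:  [object] + [object]

[SecureRecord, AsyncGraph, FastView, SmartEvent, RemoteBlock, LocalEvent, FastPool, SimpleActor, TinyTask, object]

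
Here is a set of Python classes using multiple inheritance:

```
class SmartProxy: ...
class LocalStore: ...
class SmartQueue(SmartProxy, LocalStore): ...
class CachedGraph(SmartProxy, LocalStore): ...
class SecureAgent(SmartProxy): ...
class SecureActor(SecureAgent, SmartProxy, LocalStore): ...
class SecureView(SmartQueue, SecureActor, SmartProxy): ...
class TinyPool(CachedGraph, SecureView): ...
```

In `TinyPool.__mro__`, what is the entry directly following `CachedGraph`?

L[TinyPool] = TinyPool + merge(L[CachedGraph], L[SecureView], [CachedGraph SecureView])
  take CachedGraph:  [CachedGraph SmartProxy LocalStore object] + [SecureView SmartQueue SecureActor SecureAgent SmartProxy LocalStore object] + [CachedGraph SecureView]
  take SecureView:  [SmartProxy LocalStore object] + [SecureView SmartQueue SecureActor SecureAgent SmartProxy LocalStore object] + [SecureView]
  take SmartQueue:  [SmartProxy LocalStore object] + [SmartQueue SecureActor SecureAgent SmartProxy LocalStore object]
  take SecureActor:  [SmartProxy LocalStore object] + [SecureActor SecureAgent SmartProxy LocalStore object]
  take SecureAgent:  [SmartProxy LocalStore object] + [SecureAgent SmartProxy LocalStore object]
  take SmartProxy:  [SmartProxy LocalStore object] + [SmartProxy LocalStore object]
  take LocalStore:  [LocalStore object] + [LocalStore object]
  take object:  [object] + [object]
MRO: TinyPool CachedGraph SecureView SmartQueue SecureActor SecureAgent SmartProxy LocalStore object
CachedGraph is at position 1; next is SecureView.

SecureView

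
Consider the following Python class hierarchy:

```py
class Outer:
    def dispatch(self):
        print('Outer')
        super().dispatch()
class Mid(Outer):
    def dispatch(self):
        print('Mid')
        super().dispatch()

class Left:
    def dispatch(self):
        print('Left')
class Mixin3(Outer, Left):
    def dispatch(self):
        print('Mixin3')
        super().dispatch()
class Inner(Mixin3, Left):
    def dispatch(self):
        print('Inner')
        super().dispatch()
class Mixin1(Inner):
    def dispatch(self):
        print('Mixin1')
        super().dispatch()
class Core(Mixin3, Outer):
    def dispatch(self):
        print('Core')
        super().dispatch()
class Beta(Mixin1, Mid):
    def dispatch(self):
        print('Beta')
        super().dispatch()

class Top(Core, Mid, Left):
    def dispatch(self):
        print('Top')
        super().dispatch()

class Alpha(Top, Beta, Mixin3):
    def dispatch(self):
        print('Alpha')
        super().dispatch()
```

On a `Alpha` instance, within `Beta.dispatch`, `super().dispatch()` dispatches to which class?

Mixin1

L[Alpha] = Alpha + merge(L[Top], L[Beta], L[Mixin3], [Top Beta Mixin3])
  take Top:  [Top Core Mixin3 Mid Outer Left object] + [Beta Mixin1 Inner Mixin3 Mid Outer Left object] + [Mixin3 Outer Left object] + [Top Beta Mixin3]
  take Core:  [Core Mixin3 Mid Outer Left object] + [Beta Mixin1 Inner Mixin3 Mid Outer Left object] + [Mixin3 Outer Left object] + [Beta Mixin3]
  take Beta:  [Mixin3 Mid Outer Left object] + [Beta Mixin1 Inner Mixin3 Mid Outer Left object] + [Mixin3 Outer Left object] + [Beta Mixin3]
  take Mixin1:  [Mixin3 Mid Outer Left object] + [Mixin1 Inner Mixin3 Mid Outer Left object] + [Mixin3 Outer Left object] + [Mixin3]
  take Inner:  [Mixin3 Mid Outer Left object] + [Inner Mixin3 Mid Outer Left object] + [Mixin3 Outer Left object] + [Mixin3]
  take Mixin3:  [Mixin3 Mid Outer Left object] + [Mixin3 Mid Outer Left object] + [Mixin3 Outer Left object] + [Mixin3]
  take Mid:  [Mid Outer Left object] + [Mid Outer Left object] + [Outer Left object]
  take Outer:  [Outer Left object] + [Outer Left object] + [Outer Left object]
  take Left:  [Left object] + [Left object] + [Left object]
  take object:  [object] + [object] + [object]
MRO: Alpha Top Core Beta Mixin1 Inner Mixin3 Mid Outer Left object
super() in Beta.dispatch on a Alpha instance goes to the class after Beta in Alpha's MRO: Mixin1.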